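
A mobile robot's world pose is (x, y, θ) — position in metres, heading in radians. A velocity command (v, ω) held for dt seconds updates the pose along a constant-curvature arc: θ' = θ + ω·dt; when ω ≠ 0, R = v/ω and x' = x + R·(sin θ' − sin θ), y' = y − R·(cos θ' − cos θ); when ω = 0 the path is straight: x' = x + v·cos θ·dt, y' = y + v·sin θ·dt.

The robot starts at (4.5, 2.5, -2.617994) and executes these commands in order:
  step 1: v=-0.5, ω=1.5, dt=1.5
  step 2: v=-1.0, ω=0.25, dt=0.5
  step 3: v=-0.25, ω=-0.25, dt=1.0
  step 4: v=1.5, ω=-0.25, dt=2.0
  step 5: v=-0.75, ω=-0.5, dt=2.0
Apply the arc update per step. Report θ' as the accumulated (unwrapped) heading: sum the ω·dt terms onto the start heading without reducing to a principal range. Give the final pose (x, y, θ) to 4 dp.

(5.8187, 2.7652, -1.9930)

step 1: θ'=-0.3680 (R=-0.3333) → pose (4.4532, 3.0997, -0.3680)
step 2: θ'=-0.2430 (R=-4.0000) → pose (3.9767, 3.2500, -0.2430)
step 3: θ'=-0.4930 (R=1.0000) → pose (3.7441, 3.3397, -0.4930)
step 4: θ'=-0.9930 (R=-6.0000) → pose (5.9305, 1.3313, -0.9930)
step 5: θ'=-1.9930 (R=1.5000) → pose (5.8187, 2.7652, -1.9930)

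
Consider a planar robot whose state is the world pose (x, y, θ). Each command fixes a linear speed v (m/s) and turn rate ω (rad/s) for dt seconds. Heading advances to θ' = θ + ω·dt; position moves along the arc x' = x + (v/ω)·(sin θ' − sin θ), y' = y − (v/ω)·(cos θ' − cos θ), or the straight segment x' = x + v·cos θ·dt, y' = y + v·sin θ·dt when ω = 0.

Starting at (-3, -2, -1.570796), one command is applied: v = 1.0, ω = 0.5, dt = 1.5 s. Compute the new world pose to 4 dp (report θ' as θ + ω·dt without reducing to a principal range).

θ' = -1.5708 + 0.5·1.5 = -0.8208
R = v/ω = 1.0/0.5 = 2.0000
x' = -3 + 2.0000·(sin -0.8208 − sin -1.5708) = -2.4634
y' = -2 − 2.0000·(cos -0.8208 − cos -1.5708) = -3.3633

(-2.4634, -3.3633, -0.8208)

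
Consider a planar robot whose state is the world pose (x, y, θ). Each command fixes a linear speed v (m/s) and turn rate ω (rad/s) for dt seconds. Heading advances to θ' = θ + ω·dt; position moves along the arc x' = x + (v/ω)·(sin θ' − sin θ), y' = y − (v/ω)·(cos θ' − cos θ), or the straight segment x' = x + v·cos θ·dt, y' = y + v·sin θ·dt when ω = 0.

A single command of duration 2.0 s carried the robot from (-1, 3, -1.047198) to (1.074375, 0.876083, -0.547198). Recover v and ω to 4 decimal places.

v = 1.5000, ω = 0.2500

Δθ = -0.547198 − -1.047198 = 0.500000
ω = Δθ/dt = 0.500000/2.0 = 0.2500
R = −Δy/(cos θ' − cos θ) = 6.0000
v = R·ω = 6.0000·0.2500 = 1.5000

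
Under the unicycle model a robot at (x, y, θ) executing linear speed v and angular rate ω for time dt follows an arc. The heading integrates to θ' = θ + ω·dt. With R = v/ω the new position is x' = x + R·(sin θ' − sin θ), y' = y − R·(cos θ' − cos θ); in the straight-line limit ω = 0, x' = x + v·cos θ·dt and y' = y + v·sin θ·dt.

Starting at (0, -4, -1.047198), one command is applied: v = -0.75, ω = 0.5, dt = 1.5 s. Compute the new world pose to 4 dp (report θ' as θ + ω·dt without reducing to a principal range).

θ' = -1.0472 + 0.5·1.5 = -0.2972
R = v/ω = -0.75/0.5 = -1.5000
x' = 0 + -1.5000·(sin -0.2972 − sin -1.0472) = -0.8598
y' = -4 − -1.5000·(cos -0.2972 − cos -1.0472) = -3.3158

(-0.8598, -3.3158, -0.2972)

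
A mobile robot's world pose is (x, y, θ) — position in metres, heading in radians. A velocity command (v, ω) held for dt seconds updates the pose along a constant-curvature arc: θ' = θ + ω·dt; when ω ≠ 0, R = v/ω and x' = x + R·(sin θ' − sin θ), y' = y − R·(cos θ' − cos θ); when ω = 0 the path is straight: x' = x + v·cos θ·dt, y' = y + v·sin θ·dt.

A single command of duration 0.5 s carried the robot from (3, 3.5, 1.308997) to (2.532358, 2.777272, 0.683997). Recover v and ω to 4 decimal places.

v = -1.7500, ω = -1.2500

Δθ = 0.683997 − 1.308997 = -0.625000
ω = Δθ/dt = -0.625000/0.5 = -1.2500
R = −Δy/(cos θ' − cos θ) = 1.4000
v = R·ω = 1.4000·-1.2500 = -1.7500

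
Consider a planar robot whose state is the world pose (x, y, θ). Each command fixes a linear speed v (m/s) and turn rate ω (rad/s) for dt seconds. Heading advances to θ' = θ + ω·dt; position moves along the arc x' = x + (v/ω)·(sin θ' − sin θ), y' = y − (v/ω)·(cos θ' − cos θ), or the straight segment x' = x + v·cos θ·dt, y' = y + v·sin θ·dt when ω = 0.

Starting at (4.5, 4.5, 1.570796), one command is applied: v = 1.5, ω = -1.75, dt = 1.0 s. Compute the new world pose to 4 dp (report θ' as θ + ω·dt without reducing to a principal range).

θ' = 1.5708 + -1.75·1.0 = -0.1792
R = v/ω = 1.5/-1.75 = -0.8571
x' = 4.5 + -0.8571·(sin -0.1792 − sin 1.5708) = 5.5099
y' = 4.5 − -0.8571·(cos -0.1792 − cos 1.5708) = 5.3434

(5.5099, 5.3434, -0.1792)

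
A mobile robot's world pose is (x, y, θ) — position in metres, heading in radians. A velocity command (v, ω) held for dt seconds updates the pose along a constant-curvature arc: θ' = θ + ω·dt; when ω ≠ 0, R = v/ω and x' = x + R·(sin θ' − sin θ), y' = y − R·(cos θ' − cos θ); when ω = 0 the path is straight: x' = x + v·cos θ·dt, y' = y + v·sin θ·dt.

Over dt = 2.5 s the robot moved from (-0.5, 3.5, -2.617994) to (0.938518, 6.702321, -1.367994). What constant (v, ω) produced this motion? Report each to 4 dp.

v = -1.5000, ω = 0.5000

Δθ = -1.367994 − -2.617994 = 1.250000
ω = Δθ/dt = 1.250000/2.5 = 0.5000
R = −Δy/(cos θ' − cos θ) = -3.0000
v = R·ω = -3.0000·0.5000 = -1.5000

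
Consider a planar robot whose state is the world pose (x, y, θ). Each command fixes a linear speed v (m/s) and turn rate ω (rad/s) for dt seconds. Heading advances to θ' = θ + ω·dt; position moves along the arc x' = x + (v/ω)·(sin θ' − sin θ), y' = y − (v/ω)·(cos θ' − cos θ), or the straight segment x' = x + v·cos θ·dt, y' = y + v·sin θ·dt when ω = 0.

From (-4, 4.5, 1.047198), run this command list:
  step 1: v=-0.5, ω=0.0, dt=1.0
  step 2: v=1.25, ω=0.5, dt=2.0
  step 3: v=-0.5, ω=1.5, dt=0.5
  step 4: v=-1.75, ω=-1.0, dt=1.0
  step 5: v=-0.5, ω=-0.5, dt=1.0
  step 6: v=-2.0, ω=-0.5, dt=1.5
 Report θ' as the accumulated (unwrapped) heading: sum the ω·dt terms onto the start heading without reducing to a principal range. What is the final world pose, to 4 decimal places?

step 1: θ'=1.0472 (straight) → pose (-4.2500, 4.0670, 1.0472)
step 2: θ'=2.0472 (R=2.5000) → pose (-4.1934, 6.4634, 2.0472)
step 3: θ'=2.7972 (R=-0.3333) → pose (-4.0098, 6.3025, 2.7972)
step 4: θ'=1.7972 (R=1.7500) → pose (-2.8953, 5.0481, 1.7972)
step 5: θ'=1.2972 (R=1.0000) → pose (-2.9069, 4.5535, 1.2972)
step 6: θ'=0.5472 (R=4.0000) → pose (-4.6770, 2.2183, 0.5472)

(-4.6770, 2.2183, 0.5472)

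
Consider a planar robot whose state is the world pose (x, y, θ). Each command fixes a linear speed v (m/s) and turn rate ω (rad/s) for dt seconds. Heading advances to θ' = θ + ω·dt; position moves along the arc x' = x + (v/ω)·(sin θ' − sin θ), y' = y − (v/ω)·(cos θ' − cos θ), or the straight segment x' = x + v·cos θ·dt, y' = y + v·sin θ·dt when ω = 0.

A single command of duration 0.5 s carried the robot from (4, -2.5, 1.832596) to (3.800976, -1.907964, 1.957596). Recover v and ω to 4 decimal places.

v = 1.2500, ω = 0.2500

Δθ = 1.957596 − 1.832596 = 0.125000
ω = Δθ/dt = 0.125000/0.5 = 0.2500
R = −Δy/(cos θ' − cos θ) = 5.0000
v = R·ω = 5.0000·0.2500 = 1.2500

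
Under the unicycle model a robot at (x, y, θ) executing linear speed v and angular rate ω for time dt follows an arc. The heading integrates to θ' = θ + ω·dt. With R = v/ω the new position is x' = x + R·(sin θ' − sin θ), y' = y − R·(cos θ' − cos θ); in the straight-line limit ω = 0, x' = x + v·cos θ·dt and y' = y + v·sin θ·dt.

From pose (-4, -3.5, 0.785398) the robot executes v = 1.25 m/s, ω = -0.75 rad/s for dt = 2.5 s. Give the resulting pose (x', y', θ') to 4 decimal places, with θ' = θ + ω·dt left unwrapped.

θ' = 0.7854 + -0.75·2.5 = -1.0896
R = v/ω = 1.25/-0.75 = -1.6667
x' = -4 + -1.6667·(sin -1.0896 − sin 0.7854) = -1.3441
y' = -3.5 − -1.6667·(cos -1.0896 − cos 0.7854) = -3.9071

(-1.3441, -3.9071, -1.0896)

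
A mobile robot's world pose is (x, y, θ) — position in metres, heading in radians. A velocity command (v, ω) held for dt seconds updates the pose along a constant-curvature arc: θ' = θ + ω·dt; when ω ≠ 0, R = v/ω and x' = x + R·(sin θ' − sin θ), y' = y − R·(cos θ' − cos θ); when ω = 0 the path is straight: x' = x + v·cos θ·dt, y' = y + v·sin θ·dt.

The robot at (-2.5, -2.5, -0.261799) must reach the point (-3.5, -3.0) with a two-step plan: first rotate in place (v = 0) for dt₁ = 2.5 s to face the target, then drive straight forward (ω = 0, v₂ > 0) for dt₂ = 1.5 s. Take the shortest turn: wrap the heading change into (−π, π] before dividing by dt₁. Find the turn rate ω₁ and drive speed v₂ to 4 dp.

ω₁ = -0.9665, v₂ = 0.7454

heading to target = atan2(-3−-2.5, -3.5−-2.5) = -2.6779
Δθ = wrap(-2.6779 − -0.2618) = -2.4161; ω₁ = Δθ/dt₁ = -0.9665
distance = √((-3.5−-2.5)² + (-3−-2.5)²) = 1.1180; v₂ = distance/dt₂ = 0.7454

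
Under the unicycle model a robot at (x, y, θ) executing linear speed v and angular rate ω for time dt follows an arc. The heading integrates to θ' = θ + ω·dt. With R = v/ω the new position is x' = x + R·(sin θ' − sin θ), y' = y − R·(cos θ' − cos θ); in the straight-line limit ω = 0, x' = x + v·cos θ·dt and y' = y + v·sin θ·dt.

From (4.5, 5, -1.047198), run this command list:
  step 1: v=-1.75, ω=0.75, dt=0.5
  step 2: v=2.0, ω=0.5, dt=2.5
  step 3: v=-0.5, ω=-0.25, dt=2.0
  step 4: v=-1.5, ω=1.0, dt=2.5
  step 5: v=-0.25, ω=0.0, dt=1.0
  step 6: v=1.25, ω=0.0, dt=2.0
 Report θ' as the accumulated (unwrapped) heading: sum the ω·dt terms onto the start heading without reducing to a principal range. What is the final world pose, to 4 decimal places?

(5.0841, 3.5587, 2.5778)

step 1: θ'=-0.6722 (R=-2.3333) → pose (3.9323, 5.6591, -0.6722)
step 2: θ'=0.5778 (R=4.0000) → pose (8.6078, 5.4382, 0.5778)
step 3: θ'=0.0778 (R=2.0000) → pose (7.6709, 5.1196, 0.0778)
step 4: θ'=2.5778 (R=-1.5000) → pose (6.9859, 2.3563, 2.5778)
step 5: θ'=2.5778 (straight) → pose (7.1972, 2.2227, 2.5778)
step 6: θ'=2.5778 (straight) → pose (5.0841, 3.5587, 2.5778)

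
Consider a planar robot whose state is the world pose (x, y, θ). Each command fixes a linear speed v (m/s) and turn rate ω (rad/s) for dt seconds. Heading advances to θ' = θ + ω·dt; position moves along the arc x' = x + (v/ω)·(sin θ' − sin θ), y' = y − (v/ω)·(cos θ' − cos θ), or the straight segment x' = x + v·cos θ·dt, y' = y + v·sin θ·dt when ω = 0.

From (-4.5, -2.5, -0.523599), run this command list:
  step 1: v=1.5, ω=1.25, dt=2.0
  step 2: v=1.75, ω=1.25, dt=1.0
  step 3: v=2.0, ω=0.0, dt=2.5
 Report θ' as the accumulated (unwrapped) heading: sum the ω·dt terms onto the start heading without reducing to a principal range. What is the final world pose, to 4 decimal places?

(-9.1844, -0.5682, 3.2264)

step 1: θ'=1.9764 (R=1.2000) → pose (-2.7974, -0.9873, 1.9764)
step 2: θ'=3.2264 (R=1.4000) → pose (-4.2024, -0.1447, 3.2264)
step 3: θ'=3.2264 (straight) → pose (-9.1844, -0.5682, 3.2264)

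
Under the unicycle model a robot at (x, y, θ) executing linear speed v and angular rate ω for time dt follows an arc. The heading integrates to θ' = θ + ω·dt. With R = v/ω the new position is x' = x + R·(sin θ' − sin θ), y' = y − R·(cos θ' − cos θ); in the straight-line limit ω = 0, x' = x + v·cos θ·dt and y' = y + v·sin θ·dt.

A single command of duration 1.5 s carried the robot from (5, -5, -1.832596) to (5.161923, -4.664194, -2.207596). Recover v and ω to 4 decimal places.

v = -0.2500, ω = -0.2500

Δθ = -2.207596 − -1.832596 = -0.375000
ω = Δθ/dt = -0.375000/1.5 = -0.2500
R = −Δy/(cos θ' − cos θ) = 1.0000
v = R·ω = 1.0000·-0.2500 = -0.2500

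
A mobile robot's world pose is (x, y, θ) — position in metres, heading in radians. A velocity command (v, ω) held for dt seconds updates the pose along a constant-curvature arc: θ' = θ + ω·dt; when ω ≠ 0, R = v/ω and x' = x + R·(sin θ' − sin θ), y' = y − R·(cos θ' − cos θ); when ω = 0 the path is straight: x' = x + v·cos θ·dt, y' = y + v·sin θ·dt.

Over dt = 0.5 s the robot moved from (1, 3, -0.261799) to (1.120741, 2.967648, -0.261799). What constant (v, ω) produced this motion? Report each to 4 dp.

Δθ = -0.261799 − -0.261799 = 0.000000
ω = Δθ/dt = 0.000000/0.5 = 0.0000
ω = 0 → v = (Δx·cos θ + Δy·sin θ)/dt = 0.2500

v = 0.2500, ω = 0.0000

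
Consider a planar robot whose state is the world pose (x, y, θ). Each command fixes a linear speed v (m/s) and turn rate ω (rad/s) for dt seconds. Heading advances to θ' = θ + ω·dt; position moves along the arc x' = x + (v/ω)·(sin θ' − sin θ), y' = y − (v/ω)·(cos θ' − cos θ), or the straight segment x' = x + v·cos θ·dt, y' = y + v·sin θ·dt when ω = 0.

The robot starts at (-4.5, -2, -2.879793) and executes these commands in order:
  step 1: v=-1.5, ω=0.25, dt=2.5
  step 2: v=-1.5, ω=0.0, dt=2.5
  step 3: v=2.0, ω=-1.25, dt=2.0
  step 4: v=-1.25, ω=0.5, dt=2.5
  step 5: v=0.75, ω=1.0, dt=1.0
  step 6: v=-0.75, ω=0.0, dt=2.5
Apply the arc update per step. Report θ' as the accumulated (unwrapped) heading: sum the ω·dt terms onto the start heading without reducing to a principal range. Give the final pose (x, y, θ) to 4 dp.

(0.5330, 2.5635, -2.5048)

step 1: θ'=-2.2548 (R=-6.0000) → pose (-1.4026, 0.0042, -2.2548)
step 2: θ'=-2.2548 (straight) → pose (0.9670, 2.9106, -2.2548)
step 3: θ'=-4.7548 (R=-1.6000) → pose (-1.8716, 3.9895, -4.7548)
step 4: θ'=-3.5048 (R=-2.5000) → pose (-0.2620, 1.5466, -3.5048)
step 5: θ'=-2.5048 (R=0.7500) → pose (-0.9745, 1.4485, -2.5048)
step 6: θ'=-2.5048 (straight) → pose (0.5330, 2.5635, -2.5048)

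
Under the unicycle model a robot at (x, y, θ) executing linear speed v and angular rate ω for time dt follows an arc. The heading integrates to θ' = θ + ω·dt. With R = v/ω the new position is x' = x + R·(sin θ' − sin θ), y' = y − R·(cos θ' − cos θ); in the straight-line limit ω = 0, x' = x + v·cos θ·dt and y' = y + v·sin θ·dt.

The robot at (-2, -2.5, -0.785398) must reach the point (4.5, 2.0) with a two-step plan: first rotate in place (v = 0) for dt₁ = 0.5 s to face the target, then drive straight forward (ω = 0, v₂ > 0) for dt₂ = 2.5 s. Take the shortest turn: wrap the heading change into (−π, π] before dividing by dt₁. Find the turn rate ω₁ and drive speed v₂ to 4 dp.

heading to target = atan2(2−-2.5, 4.5−-2) = 0.6055
Δθ = wrap(0.6055 − -0.7854) = 1.3909; ω₁ = Δθ/dt₁ = 2.7819
distance = √((4.5−-2)² + (2−-2.5)²) = 7.9057; v₂ = distance/dt₂ = 3.1623

ω₁ = 2.7819, v₂ = 3.1623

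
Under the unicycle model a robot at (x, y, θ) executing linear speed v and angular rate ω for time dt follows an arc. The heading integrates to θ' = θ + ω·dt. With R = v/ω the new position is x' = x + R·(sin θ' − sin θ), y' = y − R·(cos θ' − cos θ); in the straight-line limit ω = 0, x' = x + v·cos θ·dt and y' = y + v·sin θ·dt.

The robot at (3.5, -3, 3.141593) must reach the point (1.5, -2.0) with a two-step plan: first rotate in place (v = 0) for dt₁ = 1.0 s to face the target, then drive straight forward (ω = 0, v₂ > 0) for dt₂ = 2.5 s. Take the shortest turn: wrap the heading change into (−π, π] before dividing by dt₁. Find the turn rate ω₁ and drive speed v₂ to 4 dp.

heading to target = atan2(-2−-3, 1.5−3.5) = 2.6779
Δθ = wrap(2.6779 − 3.1416) = -0.4636; ω₁ = Δθ/dt₁ = -0.4636
distance = √((1.5−3.5)² + (-2−-3)²) = 2.2361; v₂ = distance/dt₂ = 0.8944

ω₁ = -0.4636, v₂ = 0.8944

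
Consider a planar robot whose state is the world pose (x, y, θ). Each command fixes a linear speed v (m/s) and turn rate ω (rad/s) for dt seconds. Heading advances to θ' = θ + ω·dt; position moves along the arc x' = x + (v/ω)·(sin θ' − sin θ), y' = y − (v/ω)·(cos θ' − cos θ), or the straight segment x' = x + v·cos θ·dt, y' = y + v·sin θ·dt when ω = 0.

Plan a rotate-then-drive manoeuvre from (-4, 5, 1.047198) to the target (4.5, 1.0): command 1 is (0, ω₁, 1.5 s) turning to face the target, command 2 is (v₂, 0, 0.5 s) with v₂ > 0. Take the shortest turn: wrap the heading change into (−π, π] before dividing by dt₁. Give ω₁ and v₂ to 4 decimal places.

heading to target = atan2(1−5, 4.5−-4) = -0.4398
Δθ = wrap(-0.4398 − 1.0472) = -1.4870; ω₁ = Δθ/dt₁ = -0.9914
distance = √((4.5−-4)² + (1−5)²) = 9.3941; v₂ = distance/dt₂ = 18.7883

ω₁ = -0.9914, v₂ = 18.7883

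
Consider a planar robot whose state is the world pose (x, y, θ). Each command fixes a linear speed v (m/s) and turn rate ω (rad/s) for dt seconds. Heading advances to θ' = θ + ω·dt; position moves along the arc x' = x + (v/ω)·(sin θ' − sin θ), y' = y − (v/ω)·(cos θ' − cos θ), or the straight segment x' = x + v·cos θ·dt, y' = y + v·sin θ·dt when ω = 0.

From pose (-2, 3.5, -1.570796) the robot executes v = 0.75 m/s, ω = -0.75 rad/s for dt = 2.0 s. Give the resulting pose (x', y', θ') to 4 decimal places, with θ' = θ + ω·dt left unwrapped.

(-2.9293, 2.5025, -3.0708)

θ' = -1.5708 + -0.75·2.0 = -3.0708
R = v/ω = 0.75/-0.75 = -1.0000
x' = -2 + -1.0000·(sin -3.0708 − sin -1.5708) = -2.9293
y' = 3.5 − -1.0000·(cos -3.0708 − cos -1.5708) = 2.5025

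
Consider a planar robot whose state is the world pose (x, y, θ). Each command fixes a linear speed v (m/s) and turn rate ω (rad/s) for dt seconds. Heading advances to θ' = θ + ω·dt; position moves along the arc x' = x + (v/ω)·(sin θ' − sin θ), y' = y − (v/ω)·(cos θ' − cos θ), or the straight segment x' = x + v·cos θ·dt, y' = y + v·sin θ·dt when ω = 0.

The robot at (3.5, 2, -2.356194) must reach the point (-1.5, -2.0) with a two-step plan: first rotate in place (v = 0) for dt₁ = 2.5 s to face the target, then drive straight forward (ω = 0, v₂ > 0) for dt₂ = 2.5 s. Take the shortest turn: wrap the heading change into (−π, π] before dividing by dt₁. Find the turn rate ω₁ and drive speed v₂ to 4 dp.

heading to target = atan2(-2−2, -1.5−3.5) = -2.4669
Δθ = wrap(-2.4669 − -2.3562) = -0.1107; ω₁ = Δθ/dt₁ = -0.0443
distance = √((-1.5−3.5)² + (-2−2)²) = 6.4031; v₂ = distance/dt₂ = 2.5612

ω₁ = -0.0443, v₂ = 2.5612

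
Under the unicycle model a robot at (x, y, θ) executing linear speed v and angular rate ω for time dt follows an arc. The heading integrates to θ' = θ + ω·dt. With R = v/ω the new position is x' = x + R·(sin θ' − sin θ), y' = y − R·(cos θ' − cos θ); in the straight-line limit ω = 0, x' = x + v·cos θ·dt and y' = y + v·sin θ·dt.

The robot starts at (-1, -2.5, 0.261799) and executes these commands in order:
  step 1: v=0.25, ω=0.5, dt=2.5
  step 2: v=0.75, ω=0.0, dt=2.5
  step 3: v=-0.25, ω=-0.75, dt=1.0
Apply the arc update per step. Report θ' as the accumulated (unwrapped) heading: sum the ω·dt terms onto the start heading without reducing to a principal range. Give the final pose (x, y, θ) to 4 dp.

step 1: θ'=1.5118 (R=0.5000) → pose (-0.6303, -2.0465, 1.5118)
step 2: θ'=1.5118 (straight) → pose (-0.5197, -0.1748, 1.5118)
step 3: θ'=0.7618 (R=0.3333) → pose (-0.6224, -0.3963, 0.7618)

(-0.6224, -0.3963, 0.7618)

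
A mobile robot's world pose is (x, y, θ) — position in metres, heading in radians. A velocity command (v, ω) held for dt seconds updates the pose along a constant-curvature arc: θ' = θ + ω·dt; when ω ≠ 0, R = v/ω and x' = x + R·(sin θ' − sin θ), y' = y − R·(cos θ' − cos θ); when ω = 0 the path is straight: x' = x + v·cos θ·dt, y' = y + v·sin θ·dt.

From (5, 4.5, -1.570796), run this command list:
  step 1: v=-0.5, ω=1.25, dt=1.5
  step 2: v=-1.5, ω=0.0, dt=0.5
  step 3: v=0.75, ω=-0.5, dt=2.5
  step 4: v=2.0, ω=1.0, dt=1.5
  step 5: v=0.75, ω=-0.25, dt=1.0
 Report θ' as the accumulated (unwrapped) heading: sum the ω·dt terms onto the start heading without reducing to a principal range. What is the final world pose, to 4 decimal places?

(8.7850, 3.8844, 0.3042)

step 1: θ'=0.3042 (R=-0.4000) → pose (4.4802, 4.8816, 0.3042)
step 2: θ'=0.3042 (straight) → pose (3.7646, 4.6570, 0.3042)
step 3: θ'=-0.9458 (R=-1.5000) → pose (5.4304, 4.1035, -0.9458)
step 4: θ'=0.5542 (R=2.0000) → pose (8.1048, 3.5731, 0.5542)
step 5: θ'=0.3042 (R=-3.0000) → pose (8.7850, 3.8844, 0.3042)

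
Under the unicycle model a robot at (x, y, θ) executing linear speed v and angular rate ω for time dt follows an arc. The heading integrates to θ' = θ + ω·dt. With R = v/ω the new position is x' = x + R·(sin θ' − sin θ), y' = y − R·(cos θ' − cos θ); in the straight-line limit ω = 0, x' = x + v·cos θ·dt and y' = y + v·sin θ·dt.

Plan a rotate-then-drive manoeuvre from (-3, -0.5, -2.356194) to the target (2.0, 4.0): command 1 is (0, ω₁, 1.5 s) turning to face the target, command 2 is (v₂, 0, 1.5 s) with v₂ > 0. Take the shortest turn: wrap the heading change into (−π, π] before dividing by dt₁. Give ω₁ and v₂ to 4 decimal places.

heading to target = atan2(4−-0.5, 2−-3) = 0.7328
Δθ = wrap(0.7328 − -2.3562) = 3.0890; ω₁ = Δθ/dt₁ = 2.0593
distance = √((2−-3)² + (4−-0.5)²) = 6.7268; v₂ = distance/dt₂ = 4.4845

ω₁ = 2.0593, v₂ = 4.4845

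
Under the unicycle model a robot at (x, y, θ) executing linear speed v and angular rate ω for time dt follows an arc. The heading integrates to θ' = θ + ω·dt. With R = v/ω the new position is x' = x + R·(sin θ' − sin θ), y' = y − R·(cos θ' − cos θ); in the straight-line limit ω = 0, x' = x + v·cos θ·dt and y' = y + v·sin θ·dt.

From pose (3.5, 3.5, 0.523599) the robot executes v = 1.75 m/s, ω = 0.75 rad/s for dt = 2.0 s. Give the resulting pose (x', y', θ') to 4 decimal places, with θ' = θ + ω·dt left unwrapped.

θ' = 0.5236 + 0.75·2.0 = 2.0236
R = v/ω = 1.75/0.75 = 2.3333
x' = 3.5 + 2.3333·(sin 2.0236 − sin 0.5236) = 4.4315
y' = 3.5 − 2.3333·(cos 2.0236 − cos 0.5236) = 6.5415

(4.4315, 6.5415, 2.0236)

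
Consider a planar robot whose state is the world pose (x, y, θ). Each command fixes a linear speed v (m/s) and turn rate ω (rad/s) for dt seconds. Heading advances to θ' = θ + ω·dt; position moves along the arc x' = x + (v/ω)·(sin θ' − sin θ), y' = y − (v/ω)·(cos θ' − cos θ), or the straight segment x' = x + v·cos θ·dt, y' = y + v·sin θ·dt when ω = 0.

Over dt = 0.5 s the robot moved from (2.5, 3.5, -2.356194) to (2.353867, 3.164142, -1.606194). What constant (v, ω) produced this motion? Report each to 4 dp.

v = 0.7500, ω = 1.5000

Δθ = -1.606194 − -2.356194 = 0.750000
ω = Δθ/dt = 0.750000/0.5 = 1.5000
R = −Δy/(cos θ' − cos θ) = 0.5000
v = R·ω = 0.5000·1.5000 = 0.7500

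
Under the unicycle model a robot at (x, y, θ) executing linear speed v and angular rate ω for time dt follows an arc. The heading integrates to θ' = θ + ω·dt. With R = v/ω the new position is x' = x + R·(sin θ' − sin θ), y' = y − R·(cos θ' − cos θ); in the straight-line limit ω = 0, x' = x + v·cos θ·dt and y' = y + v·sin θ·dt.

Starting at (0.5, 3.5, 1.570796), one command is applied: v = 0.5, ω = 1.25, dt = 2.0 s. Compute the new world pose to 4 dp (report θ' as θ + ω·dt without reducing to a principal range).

(-0.2205, 3.7394, 4.0708)

θ' = 1.5708 + 1.25·2.0 = 4.0708
R = v/ω = 0.5/1.25 = 0.4000
x' = 0.5 + 0.4000·(sin 4.0708 − sin 1.5708) = -0.2205
y' = 3.5 − 0.4000·(cos 4.0708 − cos 1.5708) = 3.7394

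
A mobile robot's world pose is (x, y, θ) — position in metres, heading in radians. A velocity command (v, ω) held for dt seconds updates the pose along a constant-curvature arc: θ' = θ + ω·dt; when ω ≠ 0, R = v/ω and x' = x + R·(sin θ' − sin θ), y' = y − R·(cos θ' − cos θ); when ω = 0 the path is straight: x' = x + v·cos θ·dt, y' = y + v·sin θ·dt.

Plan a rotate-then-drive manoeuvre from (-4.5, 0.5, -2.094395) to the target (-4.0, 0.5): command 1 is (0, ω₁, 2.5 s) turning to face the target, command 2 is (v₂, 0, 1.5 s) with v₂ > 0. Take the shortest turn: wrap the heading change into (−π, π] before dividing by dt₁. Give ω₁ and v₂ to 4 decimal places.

heading to target = atan2(0.5−0.5, -4−-4.5) = 0.0000
Δθ = wrap(0.0000 − -2.0944) = 2.0944; ω₁ = Δθ/dt₁ = 0.8378
distance = √((-4−-4.5)² + (0.5−0.5)²) = 0.5000; v₂ = distance/dt₂ = 0.3333

ω₁ = 0.8378, v₂ = 0.3333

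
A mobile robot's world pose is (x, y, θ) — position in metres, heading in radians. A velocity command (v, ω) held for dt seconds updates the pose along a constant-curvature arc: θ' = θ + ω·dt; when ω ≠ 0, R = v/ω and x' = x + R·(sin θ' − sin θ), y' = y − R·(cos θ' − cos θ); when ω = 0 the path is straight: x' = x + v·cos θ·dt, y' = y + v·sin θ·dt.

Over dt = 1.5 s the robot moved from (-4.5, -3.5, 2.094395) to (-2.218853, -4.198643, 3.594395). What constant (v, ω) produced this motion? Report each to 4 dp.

Δθ = 3.594395 − 2.094395 = 1.500000
ω = Δθ/dt = 1.500000/1.5 = 1.0000
R = Δx/(sin θ' − sin θ) = -1.7500
v = R·ω = -1.7500·1.0000 = -1.7500

v = -1.7500, ω = 1.0000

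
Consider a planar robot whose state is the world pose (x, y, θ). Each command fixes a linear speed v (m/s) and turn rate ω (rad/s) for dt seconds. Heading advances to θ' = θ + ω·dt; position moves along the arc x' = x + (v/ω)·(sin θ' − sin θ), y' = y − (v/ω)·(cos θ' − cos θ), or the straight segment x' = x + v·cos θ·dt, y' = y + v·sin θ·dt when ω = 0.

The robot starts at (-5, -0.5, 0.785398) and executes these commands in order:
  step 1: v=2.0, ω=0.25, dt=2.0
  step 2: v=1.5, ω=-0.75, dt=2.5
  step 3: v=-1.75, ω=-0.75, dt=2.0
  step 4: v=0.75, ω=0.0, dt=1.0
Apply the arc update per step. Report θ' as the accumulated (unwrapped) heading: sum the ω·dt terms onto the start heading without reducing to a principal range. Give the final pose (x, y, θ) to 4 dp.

(-1.0501, 6.4488, -2.0896)

step 1: θ'=1.2854 (R=8.0000) → pose (-2.9805, 2.9045, 1.2854)
step 2: θ'=-0.5896 (R=-2.0000) → pose (0.0507, 4.0038, -0.5896)
step 3: θ'=-2.0896 (R=2.3333) → pose (-0.6782, 7.1001, -2.0896)
step 4: θ'=-2.0896 (straight) → pose (-1.0501, 6.4488, -2.0896)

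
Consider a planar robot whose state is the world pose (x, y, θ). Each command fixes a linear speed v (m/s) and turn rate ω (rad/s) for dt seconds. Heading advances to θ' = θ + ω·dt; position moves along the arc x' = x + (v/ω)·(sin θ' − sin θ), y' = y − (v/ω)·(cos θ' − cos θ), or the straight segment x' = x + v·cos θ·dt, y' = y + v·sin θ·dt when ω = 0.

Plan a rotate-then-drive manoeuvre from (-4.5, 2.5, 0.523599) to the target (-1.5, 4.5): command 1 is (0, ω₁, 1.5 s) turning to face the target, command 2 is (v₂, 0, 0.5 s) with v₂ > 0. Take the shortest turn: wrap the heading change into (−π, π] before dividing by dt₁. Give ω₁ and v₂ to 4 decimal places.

ω₁ = 0.0429, v₂ = 7.2111

heading to target = atan2(4.5−2.5, -1.5−-4.5) = 0.5880
Δθ = wrap(0.5880 − 0.5236) = 0.0644; ω₁ = Δθ/dt₁ = 0.0429
distance = √((-1.5−-4.5)² + (4.5−2.5)²) = 3.6056; v₂ = distance/dt₂ = 7.2111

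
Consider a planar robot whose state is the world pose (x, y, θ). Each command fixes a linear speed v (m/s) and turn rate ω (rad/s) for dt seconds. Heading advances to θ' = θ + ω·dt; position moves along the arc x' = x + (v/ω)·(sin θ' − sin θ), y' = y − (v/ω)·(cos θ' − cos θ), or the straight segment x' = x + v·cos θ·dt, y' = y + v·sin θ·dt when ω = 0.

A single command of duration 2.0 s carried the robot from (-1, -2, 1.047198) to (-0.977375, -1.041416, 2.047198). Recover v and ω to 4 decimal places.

v = 0.5000, ω = 0.5000

Δθ = 2.047198 − 1.047198 = 1.000000
ω = Δθ/dt = 1.000000/2.0 = 0.5000
R = −Δy/(cos θ' − cos θ) = 1.0000
v = R·ω = 1.0000·0.5000 = 0.5000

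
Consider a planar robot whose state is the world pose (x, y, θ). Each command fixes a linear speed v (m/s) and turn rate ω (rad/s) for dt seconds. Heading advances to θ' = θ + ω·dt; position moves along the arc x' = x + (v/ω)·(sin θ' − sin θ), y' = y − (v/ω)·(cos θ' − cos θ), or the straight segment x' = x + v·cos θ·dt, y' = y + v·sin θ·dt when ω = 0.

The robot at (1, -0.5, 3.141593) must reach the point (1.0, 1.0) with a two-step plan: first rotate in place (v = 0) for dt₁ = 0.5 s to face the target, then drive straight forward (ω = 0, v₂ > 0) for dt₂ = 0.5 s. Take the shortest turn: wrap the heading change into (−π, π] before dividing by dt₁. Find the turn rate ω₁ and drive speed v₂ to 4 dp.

heading to target = atan2(1−-0.5, 1−1) = 1.5708
Δθ = wrap(1.5708 − 3.1416) = -1.5708; ω₁ = Δθ/dt₁ = -3.1416
distance = √((1−1)² + (1−-0.5)²) = 1.5000; v₂ = distance/dt₂ = 3.0000

ω₁ = -3.1416, v₂ = 3.0000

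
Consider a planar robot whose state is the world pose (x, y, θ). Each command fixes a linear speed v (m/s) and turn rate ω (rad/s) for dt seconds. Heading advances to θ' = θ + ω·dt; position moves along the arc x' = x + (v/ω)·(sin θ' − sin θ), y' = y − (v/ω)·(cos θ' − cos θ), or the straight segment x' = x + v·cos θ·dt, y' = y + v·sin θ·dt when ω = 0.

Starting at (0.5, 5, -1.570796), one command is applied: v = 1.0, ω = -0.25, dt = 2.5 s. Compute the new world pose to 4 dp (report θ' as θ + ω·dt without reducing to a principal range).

θ' = -1.5708 + -0.25·2.5 = -2.1958
R = v/ω = 1.0/-0.25 = -4.0000
x' = 0.5 + -4.0000·(sin -2.1958 − sin -1.5708) = -0.2561
y' = 5 − -4.0000·(cos -2.1958 − cos -1.5708) = 2.6596

(-0.2561, 2.6596, -2.1958)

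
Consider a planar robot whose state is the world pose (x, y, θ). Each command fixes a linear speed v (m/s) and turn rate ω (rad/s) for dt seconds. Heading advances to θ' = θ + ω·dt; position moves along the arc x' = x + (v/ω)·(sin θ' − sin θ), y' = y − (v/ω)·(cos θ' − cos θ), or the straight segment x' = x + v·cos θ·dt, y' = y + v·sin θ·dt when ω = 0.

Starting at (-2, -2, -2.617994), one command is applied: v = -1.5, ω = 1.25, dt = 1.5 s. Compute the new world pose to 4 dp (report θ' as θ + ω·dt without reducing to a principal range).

θ' = -2.6180 + 1.25·1.5 = -0.7430
R = v/ω = -1.5/1.25 = -1.2000
x' = -2 + -1.2000·(sin -0.7430 − sin -2.6180) = -1.7882
y' = -2 − -1.2000·(cos -0.7430 − cos -2.6180) = -0.0770

(-1.7882, -0.0770, -0.7430)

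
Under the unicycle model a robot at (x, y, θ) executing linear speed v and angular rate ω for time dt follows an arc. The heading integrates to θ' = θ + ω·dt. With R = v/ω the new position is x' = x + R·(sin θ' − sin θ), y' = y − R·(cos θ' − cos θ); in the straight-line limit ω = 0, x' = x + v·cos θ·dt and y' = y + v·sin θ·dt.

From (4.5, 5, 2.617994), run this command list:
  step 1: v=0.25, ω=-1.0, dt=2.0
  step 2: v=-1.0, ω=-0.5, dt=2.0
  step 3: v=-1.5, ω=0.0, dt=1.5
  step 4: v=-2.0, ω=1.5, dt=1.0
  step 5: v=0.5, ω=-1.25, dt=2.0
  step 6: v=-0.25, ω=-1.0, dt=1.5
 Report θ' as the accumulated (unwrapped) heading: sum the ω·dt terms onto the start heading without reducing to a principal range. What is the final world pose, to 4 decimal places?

(-0.2741, 5.5680, -2.8820)

step 1: θ'=0.6180 (R=-0.2500) → pose (4.4801, 5.4203, 0.6180)
step 2: θ'=-0.3820 (R=2.0000) → pose (2.5758, 5.1945, -0.3820)
step 3: θ'=-0.3820 (straight) → pose (0.4880, 6.0333, -0.3820)
step 4: θ'=1.1180 (R=-1.3333) → pose (-1.2080, 5.3794, 1.1180)
step 5: θ'=-1.3820 (R=-0.4000) → pose (-0.4555, 5.2794, -1.3820)
step 6: θ'=-2.8820 (R=0.2500) → pose (-0.2741, 5.5680, -2.8820)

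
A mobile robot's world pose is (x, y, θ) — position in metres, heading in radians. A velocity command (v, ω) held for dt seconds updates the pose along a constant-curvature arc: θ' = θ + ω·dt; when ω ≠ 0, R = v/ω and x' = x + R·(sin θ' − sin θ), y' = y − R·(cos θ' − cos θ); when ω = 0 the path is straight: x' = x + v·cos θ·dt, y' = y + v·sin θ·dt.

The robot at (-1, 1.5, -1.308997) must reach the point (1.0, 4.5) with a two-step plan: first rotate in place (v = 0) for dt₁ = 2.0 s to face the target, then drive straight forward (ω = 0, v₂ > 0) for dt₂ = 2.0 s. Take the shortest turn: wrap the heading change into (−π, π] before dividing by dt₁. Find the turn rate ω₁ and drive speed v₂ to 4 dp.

ω₁ = 1.1459, v₂ = 1.8028

heading to target = atan2(4.5−1.5, 1−-1) = 0.9828
Δθ = wrap(0.9828 − -1.3090) = 2.2918; ω₁ = Δθ/dt₁ = 1.1459
distance = √((1−-1)² + (4.5−1.5)²) = 3.6056; v₂ = distance/dt₂ = 1.8028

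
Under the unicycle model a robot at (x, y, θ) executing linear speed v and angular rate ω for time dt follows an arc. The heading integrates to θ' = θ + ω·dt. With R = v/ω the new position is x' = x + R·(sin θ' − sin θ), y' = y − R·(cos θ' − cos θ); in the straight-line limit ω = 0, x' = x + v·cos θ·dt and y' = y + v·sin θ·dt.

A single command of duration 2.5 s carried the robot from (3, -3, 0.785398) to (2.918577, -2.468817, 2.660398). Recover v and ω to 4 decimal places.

v = 0.2500, ω = 0.7500

Δθ = 2.660398 − 0.785398 = 1.875000
ω = Δθ/dt = 1.875000/2.5 = 0.7500
R = −Δy/(cos θ' − cos θ) = 0.3333
v = R·ω = 0.3333·0.7500 = 0.2500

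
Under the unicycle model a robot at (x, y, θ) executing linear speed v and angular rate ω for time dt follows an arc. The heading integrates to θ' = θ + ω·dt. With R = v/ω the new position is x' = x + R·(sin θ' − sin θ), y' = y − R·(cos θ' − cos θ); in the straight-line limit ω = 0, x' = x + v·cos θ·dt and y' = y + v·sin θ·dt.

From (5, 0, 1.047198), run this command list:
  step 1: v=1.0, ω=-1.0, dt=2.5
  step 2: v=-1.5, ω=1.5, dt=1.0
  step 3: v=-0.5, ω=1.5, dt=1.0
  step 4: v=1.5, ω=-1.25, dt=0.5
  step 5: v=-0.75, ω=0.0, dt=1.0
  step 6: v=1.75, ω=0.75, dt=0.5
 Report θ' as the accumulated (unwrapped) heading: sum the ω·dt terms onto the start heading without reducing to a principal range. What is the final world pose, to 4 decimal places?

step 1: θ'=-1.4528 (R=-1.0000) → pose (6.8591, -0.3823, -1.4528)
step 2: θ'=0.0472 (R=-1.0000) → pose (5.8188, 0.4989, 0.0472)
step 3: θ'=1.5472 (R=-0.3333) → pose (5.5013, 0.1738, 1.5472)
step 4: θ'=0.9222 (R=-1.2000) → pose (5.7447, 0.8704, 0.9222)
step 5: θ'=0.9222 (straight) → pose (5.2916, 0.2727, 0.9222)
step 6: θ'=1.2972 (R=2.3333) → pose (5.6787, 1.0517, 1.2972)

(5.6787, 1.0517, 1.2972)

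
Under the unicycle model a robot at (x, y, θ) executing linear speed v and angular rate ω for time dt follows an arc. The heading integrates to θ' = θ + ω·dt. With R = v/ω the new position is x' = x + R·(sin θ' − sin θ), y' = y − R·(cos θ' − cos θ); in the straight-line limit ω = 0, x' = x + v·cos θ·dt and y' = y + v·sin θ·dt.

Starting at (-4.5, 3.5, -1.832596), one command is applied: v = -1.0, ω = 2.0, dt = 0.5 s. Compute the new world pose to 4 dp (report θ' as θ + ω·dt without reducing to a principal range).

θ' = -1.8326 + 2.0·0.5 = -0.8326
R = v/ω = -1.0/2.0 = -0.5000
x' = -4.5 + -0.5000·(sin -0.8326 − sin -1.8326) = -4.6131
y' = 3.5 − -0.5000·(cos -0.8326 − cos -1.8326) = 3.9659

(-4.6131, 3.9659, -0.8326)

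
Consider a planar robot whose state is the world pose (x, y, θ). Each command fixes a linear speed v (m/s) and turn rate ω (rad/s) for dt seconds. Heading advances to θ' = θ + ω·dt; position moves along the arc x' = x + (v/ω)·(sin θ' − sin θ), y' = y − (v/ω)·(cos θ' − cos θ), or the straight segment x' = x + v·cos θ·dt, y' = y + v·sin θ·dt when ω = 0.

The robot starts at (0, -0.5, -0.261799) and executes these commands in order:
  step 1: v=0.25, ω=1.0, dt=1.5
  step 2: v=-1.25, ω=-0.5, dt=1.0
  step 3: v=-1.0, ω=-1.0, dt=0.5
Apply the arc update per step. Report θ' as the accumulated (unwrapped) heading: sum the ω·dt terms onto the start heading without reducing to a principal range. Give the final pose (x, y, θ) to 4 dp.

(-0.8166, -1.6052, 0.2382)

step 1: θ'=1.2382 (R=0.2500) → pose (0.3010, -0.3401, 1.2382)
step 2: θ'=0.7382 (R=2.5000) → pose (-0.3796, -1.3731, 0.7382)
step 3: θ'=0.2382 (R=1.0000) → pose (-0.8166, -1.6052, 0.2382)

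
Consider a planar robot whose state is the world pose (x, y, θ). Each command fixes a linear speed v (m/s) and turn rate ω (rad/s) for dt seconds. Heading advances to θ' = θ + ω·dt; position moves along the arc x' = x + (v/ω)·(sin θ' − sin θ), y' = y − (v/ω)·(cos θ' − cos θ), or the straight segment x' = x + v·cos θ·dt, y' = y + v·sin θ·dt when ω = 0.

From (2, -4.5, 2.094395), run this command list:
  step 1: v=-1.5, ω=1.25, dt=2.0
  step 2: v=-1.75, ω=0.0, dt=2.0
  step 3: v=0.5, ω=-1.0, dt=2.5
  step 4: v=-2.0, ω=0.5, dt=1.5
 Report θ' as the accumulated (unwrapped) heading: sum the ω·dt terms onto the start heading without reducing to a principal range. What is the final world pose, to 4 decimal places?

step 1: θ'=4.5944 (R=-1.2000) → pose (4.2309, -4.0413, 4.5944)
step 2: θ'=4.5944 (straight) → pose (4.6429, -0.5656, 4.5944)
step 3: θ'=2.0944 (R=-0.5000) → pose (3.7134, -0.7567, 2.0944)
step 4: θ'=2.8444 (R=-4.0000) → pose (6.0061, -2.5814, 2.8444)

(6.0061, -2.5814, 2.8444)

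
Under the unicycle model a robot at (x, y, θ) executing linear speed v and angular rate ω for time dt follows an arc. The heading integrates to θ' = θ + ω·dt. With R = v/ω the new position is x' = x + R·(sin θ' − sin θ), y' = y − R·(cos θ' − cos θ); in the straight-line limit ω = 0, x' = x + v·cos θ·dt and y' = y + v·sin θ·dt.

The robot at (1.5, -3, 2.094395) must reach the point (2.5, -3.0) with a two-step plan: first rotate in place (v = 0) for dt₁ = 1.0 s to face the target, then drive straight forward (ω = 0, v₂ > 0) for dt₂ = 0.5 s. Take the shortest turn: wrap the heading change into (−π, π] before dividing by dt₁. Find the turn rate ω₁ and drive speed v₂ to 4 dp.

heading to target = atan2(-3−-3, 2.5−1.5) = 0.0000
Δθ = wrap(0.0000 − 2.0944) = -2.0944; ω₁ = Δθ/dt₁ = -2.0944
distance = √((2.5−1.5)² + (-3−-3)²) = 1.0000; v₂ = distance/dt₂ = 2.0000

ω₁ = -2.0944, v₂ = 2.0000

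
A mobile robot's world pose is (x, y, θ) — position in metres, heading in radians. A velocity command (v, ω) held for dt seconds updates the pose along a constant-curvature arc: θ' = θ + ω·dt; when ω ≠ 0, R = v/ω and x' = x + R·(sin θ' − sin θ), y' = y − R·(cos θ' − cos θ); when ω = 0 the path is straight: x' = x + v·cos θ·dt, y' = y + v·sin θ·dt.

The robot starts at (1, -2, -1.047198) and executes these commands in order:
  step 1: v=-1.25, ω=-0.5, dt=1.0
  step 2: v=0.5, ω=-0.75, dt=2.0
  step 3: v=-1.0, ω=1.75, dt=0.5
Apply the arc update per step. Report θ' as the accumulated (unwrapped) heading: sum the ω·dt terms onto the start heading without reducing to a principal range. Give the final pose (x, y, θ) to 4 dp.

(0.4794, -1.2428, -2.1722)

step 1: θ'=-1.5472 (R=2.5000) → pose (0.6658, -0.8090, -1.5472)
step 2: θ'=-3.0472 (R=-0.6667) → pose (0.0621, -1.4884, -3.0472)
step 3: θ'=-2.1722 (R=-0.5714) → pose (0.4794, -1.2428, -2.1722)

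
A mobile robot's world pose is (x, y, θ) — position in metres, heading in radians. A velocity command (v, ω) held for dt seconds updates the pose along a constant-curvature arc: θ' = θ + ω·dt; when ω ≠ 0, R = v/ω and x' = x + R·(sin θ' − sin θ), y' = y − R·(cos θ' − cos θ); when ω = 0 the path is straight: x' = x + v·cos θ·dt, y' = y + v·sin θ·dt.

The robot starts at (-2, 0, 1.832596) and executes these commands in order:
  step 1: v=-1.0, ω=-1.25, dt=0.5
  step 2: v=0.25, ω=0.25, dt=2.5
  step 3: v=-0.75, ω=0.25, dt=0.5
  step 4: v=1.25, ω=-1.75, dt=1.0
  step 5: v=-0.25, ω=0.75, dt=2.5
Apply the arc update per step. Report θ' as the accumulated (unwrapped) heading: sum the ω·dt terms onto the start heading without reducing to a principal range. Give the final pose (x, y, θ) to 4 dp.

step 1: θ'=1.2076 (R=0.8000) → pose (-2.0249, -0.4913, 1.2076)
step 2: θ'=1.8326 (R=1.0000) → pose (-1.9938, 0.1228, 1.8326)
step 3: θ'=1.9576 (R=-3.0000) → pose (-1.8744, -0.2324, 1.9576)
step 4: θ'=0.2076 (R=-0.7143) → pose (-1.3601, 0.7360, 0.2076)
step 5: θ'=2.0826 (R=-0.3333) → pose (-1.5820, 0.2466, 2.0826)

(-1.5820, 0.2466, 2.0826)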